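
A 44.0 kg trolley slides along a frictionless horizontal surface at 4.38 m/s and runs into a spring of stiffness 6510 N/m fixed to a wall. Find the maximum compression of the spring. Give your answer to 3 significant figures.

All KE is stored as spring PE at maximum compression: ½mv² = ½kx²
x = v√(m/k) = 4.38 × √(44.0/6510) = 0.3601 m

x = 0.360 m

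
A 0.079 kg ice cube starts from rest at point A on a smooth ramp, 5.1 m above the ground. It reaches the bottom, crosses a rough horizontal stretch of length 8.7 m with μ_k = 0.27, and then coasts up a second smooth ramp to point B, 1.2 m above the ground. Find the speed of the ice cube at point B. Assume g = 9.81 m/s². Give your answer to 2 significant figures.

Energy at A: mgh₁ = (0.079)(9.81)(5.1) = 3.9524 J
Friction loss: W_f = μ_k mg d = 1.820 J
At B: ½mv² + mgh₂ = mgh₁ − W_f
½mv² = 3.9524 − 1.820 − 0.92999 = 1.2020 J
v = √(2 × 1.2020/0.079) = 5.516 m/s

v = 5.5 m/s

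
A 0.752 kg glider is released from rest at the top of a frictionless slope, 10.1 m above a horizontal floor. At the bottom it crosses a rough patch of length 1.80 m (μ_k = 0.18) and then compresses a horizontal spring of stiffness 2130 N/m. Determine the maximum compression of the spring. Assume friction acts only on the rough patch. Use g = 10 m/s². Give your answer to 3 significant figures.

Initial energy: E₁ = mgh = (0.752)(10)(10.1) = 75.952 J
Friction removes W_f = μ_k mg d = (0.18)(0.752)(10)(1.80) = 2.436 J
Energy reaching the spring: E = 75.952 − 2.436 = 73.516 J
At max compression ½kx² = E ⇒ x = √(2E/k) = √(2 × 73.516/2130) = 0.2627 m

x = 0.263 m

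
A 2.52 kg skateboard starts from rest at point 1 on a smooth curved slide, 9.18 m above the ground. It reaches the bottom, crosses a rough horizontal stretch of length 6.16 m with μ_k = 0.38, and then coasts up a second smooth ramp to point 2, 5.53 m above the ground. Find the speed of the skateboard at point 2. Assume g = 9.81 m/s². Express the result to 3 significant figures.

Energy at 1: mgh₁ = (2.52)(9.81)(9.18) = 226.94 J
Friction loss: W_f = μ_k mg d = 57.87 J
At 2: ½mv² + mgh₂ = mgh₁ − W_f
½mv² = 226.94 − 57.87 − 136.71 = 32.365 J
v = √(2 × 32.365/2.52) = 5.068 m/s

v = 5.07 m/s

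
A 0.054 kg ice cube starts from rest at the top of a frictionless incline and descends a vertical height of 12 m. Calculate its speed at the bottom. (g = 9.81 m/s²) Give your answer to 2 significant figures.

Energy conservation between the two points: mgh = ½mv²
The mass cancels from both sides.
v = √(2gh) = √(2 × 9.81 × 12) = √235.44 = 15.34 m/s

v = 15 m/s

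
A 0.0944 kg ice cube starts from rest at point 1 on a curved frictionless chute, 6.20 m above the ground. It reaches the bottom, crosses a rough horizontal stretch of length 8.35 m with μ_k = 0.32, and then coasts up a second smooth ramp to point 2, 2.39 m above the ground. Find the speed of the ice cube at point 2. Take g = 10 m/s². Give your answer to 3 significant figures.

v = 4.77 m/s

Energy at 1: mgh₁ = (0.0944)(10)(6.20) = 5.8528 J
Friction loss: W_f = μ_k mg d = 2.522 J
At 2: ½mv² + mgh₂ = mgh₁ − W_f
½mv² = 5.8528 − 2.522 − 2.2562 = 1.0743 J
v = √(2 × 1.0743/0.0944) = 4.771 m/s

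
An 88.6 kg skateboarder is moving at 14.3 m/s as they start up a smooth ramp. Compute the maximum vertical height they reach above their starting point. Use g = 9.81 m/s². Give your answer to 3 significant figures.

By energy conservation, ½mv² = mgh
h = v²/(2g) = 14.3²/(2 × 9.81) = 10.42 m

h = 10.4 m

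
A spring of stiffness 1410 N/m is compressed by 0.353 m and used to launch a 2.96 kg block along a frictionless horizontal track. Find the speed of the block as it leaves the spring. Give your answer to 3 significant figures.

Conservation of energy: ½kx² = ½mv²
v = x√(k/m) = 0.353 × √(1410/2.96) = 7.704 m/s

v = 7.70 m/s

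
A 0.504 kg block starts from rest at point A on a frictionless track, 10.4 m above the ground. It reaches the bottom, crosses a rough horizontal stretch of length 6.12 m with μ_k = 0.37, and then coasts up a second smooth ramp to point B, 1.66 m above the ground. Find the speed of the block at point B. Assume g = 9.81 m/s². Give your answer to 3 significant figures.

v = 11.3 m/s

Energy at A: mgh₁ = (0.504)(9.81)(10.4) = 51.420 J
Friction loss: W_f = μ_k mg d = 11.20 J
At B: ½mv² + mgh₂ = mgh₁ − W_f
½mv² = 51.420 − 11.20 − 8.2074 = 32.017 J
v = √(2 × 32.017/0.504) = 11.27 m/s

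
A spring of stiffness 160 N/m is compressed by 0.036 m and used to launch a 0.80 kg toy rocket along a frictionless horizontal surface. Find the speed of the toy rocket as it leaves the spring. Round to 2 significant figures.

v = 0.51 m/s

Conservation of energy: ½kx² = ½mv²
v = x√(k/m) = 0.036 × √(160/0.80) = 0.5091 m/s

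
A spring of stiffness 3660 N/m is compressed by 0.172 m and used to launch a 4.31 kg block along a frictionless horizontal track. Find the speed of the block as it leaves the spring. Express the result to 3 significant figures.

Conservation of energy: ½kx² = ½mv²
v = x√(k/m) = 0.172 × √(3660/4.31) = 5.012 m/s

v = 5.01 m/s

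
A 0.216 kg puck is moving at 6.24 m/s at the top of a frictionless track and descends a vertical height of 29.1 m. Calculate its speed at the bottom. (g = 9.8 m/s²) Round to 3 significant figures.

v = 24.7 m/s

By conservation of mechanical energy, ½mv₀² + mgh = ½mv²
v² = v₀² + 2gh = (6.24)² + 2(9.8)(29.1) = 609.30
v = √609.30 = 24.68 m/s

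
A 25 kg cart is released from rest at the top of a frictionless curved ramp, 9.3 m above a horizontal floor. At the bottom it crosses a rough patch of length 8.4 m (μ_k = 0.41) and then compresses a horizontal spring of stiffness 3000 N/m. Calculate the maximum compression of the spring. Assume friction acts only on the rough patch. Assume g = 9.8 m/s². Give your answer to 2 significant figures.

x = 0.98 m

Initial energy: E₁ = mgh = (25)(9.8)(9.3) = 2278.5 J
Friction removes W_f = μ_k mg d = (0.41)(25)(9.8)(8.4) = 843.8 J
Energy reaching the spring: E = 2278.5 − 843.8 = 1434.7 J
At max compression ½kx² = E ⇒ x = √(2E/k) = √(2 × 1434.7/3000) = 0.9780 m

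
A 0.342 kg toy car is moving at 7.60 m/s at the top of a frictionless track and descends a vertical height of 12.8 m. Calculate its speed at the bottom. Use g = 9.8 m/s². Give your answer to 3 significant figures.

Equating total energy at the two states: ½mv₀² + mgh = ½mv²
v² = v₀² + 2gh = (7.60)² + 2(9.8)(12.8) = 308.64
v = √308.64 = 17.57 m/s

v = 17.6 m/s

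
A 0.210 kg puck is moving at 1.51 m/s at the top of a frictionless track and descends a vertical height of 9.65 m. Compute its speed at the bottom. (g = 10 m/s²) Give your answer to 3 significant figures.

By conservation of mechanical energy, ½mv₀² + mgh = ½mv²
v² = v₀² + 2gh = (1.51)² + 2(10)(9.65) = 195.28
v = √195.28 = 13.97 m/s

v = 14.0 m/s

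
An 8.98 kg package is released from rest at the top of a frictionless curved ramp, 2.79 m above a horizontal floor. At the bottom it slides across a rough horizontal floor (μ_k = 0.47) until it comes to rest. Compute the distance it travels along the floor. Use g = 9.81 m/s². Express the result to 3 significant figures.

d = 5.94 m

Energy at the top = energy at the end + work done against friction:
At rest all PE has been dissipated by friction: mgh = μ_k m g d
d = h/μ_k = 2.79/0.47 = 5.936 m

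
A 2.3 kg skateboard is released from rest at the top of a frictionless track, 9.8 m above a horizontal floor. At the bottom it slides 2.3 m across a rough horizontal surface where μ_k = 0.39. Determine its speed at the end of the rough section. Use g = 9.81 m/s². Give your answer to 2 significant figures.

Energy bookkeeping (friction removes W_f = μ_k N d):
mgh = ½mv² + μ_k m g d
W_f = μ_k mg d = (0.39)(2.3)(9.81)(2.3) = 20.24 J
½mv² = mgh − W_f = 221.12 − 20.24 = 200.88 J
v = √(2 × 200.88/2.3) = 13.22 m/s

v = 13 m/s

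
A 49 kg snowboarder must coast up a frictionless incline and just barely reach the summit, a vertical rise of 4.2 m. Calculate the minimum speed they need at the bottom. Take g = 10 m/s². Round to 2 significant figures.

v = 9.2 m/s

At the top they are momentarily at rest, so all KE converts to PE: ½mv² = mgh
v = √(2gh) = √(2 × 10 × 4.2) = 9.165 m/s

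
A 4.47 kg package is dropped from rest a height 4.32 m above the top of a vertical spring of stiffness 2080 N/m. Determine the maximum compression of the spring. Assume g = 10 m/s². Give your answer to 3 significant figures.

Take the reference level at the top of the uncompressed spring. At max compression the package has fallen H + x and is momentarily at rest:
mg(H + x) = ½kx²
½(2080)x² − (4.47)(10)x − (4.47)(10)(4.32) = 0
1040x² − 44.70x − 193.1 = 0
x = [44.70 + √(1998 + 803313)]/(2 × 1040) = 0.4529 m

x = 0.453 m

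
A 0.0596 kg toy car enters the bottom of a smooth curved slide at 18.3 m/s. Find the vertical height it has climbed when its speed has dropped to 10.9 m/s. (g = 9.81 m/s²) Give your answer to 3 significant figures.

h = 11.0 m

Energy balance between the two points: ½mv₁² = ½mv₂² + mgh
h = (v₁² − v₂²)/(2g) = (18.3² − 10.9²)/(2 × 9.81) = 11.01 m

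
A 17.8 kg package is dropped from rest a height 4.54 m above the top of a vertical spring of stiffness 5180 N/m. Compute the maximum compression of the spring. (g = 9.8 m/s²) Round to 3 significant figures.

Measuring PE from the top of the relaxed spring, at max compression the package has dropped H + x with zero KE, so:
mg(H + x) = ½kx²
½(5180)x² − (17.8)(9.8)x − (17.8)(9.8)(4.54) = 0
2590x² − 174.4x − 792.0 = 0
x = [174.4 + √(30429 + 8.2047e+06)]/(2 × 2590) = 0.5877 m

x = 0.588 m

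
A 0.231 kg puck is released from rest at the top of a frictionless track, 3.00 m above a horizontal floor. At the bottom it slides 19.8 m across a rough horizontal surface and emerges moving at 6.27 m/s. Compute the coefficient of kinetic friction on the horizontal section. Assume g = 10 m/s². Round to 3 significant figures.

μ_k = 0.0522

Applying the work–energy principle:
mgh = ½mv² + μ_k m g d
mgh = 6.9300 J; ½mv² = 4.5406 J
W_f = 6.9300 − 4.5406 = 2.389 J
μ_k = W_f/(mg·d) = 2.389/(2.310 × 19.8) = 0.05224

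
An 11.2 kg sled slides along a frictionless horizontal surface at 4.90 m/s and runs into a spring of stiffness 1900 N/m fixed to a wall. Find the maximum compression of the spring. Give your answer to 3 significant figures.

x = 0.376 m

All KE is stored as spring PE at maximum compression: ½mv² = ½kx²
x = v√(m/k) = 4.90 × √(11.2/1900) = 0.3762 m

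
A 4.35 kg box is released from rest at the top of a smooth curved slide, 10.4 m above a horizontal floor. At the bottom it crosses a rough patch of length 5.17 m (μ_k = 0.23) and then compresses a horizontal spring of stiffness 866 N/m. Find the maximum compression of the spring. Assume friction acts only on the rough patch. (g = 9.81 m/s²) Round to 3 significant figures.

x = 0.953 m

Initial energy: E₁ = mgh = (4.35)(9.81)(10.4) = 443.80 J
Friction removes W_f = μ_k mg d = (0.23)(4.35)(9.81)(5.17) = 50.74 J
Energy reaching the spring: E = 443.80 − 50.74 = 393.06 J
At max compression ½kx² = E ⇒ x = √(2E/k) = √(2 × 393.06/866) = 0.9528 m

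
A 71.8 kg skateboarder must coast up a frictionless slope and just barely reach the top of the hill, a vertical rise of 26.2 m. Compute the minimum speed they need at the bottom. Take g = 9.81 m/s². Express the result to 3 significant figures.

At the top they are momentarily at rest, so all KE converts to PE: ½mv² = mgh
v = √(2gh) = √(2 × 9.81 × 26.2) = 22.67 m/s

v = 22.7 m/s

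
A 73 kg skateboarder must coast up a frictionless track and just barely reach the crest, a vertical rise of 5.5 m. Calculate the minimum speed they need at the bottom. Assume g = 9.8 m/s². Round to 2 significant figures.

At the top they are momentarily at rest, so all KE converts to PE: ½mv² = mgh
v = √(2gh) = √(2 × 9.8 × 5.5) = 10.38 m/s

v = 10 m/s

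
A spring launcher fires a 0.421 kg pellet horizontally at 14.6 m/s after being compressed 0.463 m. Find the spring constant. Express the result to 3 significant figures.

k = 419 N/m

Energy stored in the spring equals the launch KE: ½kx² = ½mv²
k = mv²/x² = (0.421)(14.6)²/(0.463)² = 418.6 N/m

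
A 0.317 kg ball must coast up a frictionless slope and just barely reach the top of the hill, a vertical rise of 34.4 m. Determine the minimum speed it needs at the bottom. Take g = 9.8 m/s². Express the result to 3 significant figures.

v = 26.0 m/s

At the top it is momentarily at rest, so all KE converts to PE: ½mv² = mgh
v = √(2gh) = √(2 × 9.8 × 34.4) = 25.97 m/s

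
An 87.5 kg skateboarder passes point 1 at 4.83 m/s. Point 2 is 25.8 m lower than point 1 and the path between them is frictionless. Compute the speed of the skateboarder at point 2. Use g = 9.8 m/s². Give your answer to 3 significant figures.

Equating total energy at the two states: ½mv₀² + mgh = ½mv²
v² = v₀² + 2gh = (4.83)² + 2(9.8)(25.8) = 529.01
v = √529.01 = 23.00 m/s

v = 23.0 m/s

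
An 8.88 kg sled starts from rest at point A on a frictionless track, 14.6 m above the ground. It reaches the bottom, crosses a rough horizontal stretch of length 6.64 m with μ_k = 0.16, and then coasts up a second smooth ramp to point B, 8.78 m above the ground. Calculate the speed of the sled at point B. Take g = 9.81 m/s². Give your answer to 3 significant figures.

Energy at A: mgh₁ = (8.88)(9.81)(14.6) = 1271.8 J
Friction loss: W_f = μ_k mg d = 92.55 J
At B: ½mv² + mgh₂ = mgh₁ − W_f
½mv² = 1271.8 − 92.55 − 764.85 = 414.45 J
v = √(2 × 414.45/8.88) = 9.661 m/s

v = 9.66 m/s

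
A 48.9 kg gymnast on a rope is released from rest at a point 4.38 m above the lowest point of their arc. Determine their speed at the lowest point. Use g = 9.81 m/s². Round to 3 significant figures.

v = 9.27 m/s

Mechanical energy is conserved (no friction): mgh = ½mv²
v = √(2gh) = √(2 × 9.81 × 4.38) = √85.936 = 9.270 m/s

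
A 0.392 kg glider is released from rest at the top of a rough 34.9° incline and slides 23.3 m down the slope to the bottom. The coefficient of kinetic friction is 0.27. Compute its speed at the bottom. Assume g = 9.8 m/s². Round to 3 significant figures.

v = 12.7 m/s

Energy: mgh = ½mv² + W_f, with h = L sinθ and W_f = μ_k (mg cosθ) L
mgh = mgL sinθ = (0.392)(9.8)(23.3)sin34.9° = 51.212 J
W_f = μ_k mg cosθ · L = (0.27)(0.392)(9.8)cos34.9°·23.3 = 19.82 J
½mv² = 51.212 − 19.82 = 31.391 J
v = √(2 × 31.391/0.392) = 12.66 m/s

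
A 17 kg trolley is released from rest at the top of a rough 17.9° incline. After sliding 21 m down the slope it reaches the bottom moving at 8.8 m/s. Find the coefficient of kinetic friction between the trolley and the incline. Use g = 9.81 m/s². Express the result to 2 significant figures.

μ_k = 0.13

Energy balance down the incline: mg L sinθ − ½mv² = μ_k (mg cosθ) L
mgL sinθ = 1076.4 J; ½mv² = 658.24 J
W_f = 1076.4 − 658.24 = 418.2 J
μ_k = W_f/(mg cosθ · L) = 418.2/(158.7 × 21) = 0.1255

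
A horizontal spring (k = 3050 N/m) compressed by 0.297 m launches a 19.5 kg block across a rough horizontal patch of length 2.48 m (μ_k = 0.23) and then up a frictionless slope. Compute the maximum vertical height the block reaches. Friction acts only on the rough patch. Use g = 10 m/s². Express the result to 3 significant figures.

h = 0.119 m

Spring energy: E₀ = ½kx² = ½(3050)(0.297)² = 134.52 J
Friction: W_f = μ_k mg d = (0.23)(19.5)(10)(2.48) = 111.2 J
Energy at base of ramp: E = 134.52 − 111.2 = 23.291 J
At max height all remaining energy is PE: mgh = E ⇒ h = E/(mg) = 23.291/(19.5 × 10) = 0.1194 m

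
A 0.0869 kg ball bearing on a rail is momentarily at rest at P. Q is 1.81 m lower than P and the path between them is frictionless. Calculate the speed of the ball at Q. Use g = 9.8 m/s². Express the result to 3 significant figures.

v = 5.96 m/s

Mechanical energy is conserved (no friction): mgh = ½mv²
The mass cancels from both sides.
v = √(2gh) = √(2 × 9.8 × 1.81) = √35.476 = 5.956 m/s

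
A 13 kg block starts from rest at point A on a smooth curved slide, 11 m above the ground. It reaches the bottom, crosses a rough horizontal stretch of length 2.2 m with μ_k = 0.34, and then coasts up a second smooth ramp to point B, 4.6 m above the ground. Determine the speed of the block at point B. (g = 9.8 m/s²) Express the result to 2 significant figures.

v = 11 m/s

Energy at A: mgh₁ = (13)(9.8)(11) = 1401.4 J
Friction loss: W_f = μ_k mg d = 95.30 J
At B: ½mv² + mgh₂ = mgh₁ − W_f
½mv² = 1401.4 − 95.30 − 586.04 = 720.06 J
v = √(2 × 720.06/13) = 10.53 m/s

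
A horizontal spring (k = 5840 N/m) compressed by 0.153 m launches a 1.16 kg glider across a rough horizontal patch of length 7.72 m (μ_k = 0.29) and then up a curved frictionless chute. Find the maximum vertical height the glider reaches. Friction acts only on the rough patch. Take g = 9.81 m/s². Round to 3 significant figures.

Spring energy: E₀ = ½kx² = ½(5840)(0.153)² = 68.354 J
Friction: W_f = μ_k mg d = (0.29)(1.16)(9.81)(7.72) = 25.48 J
Energy at base of ramp: E = 68.354 − 25.48 = 42.878 J
At max height all remaining energy is PE: mgh = E ⇒ h = E/(mg) = 42.878/(1.16 × 9.81) = 3.768 m

h = 3.77 m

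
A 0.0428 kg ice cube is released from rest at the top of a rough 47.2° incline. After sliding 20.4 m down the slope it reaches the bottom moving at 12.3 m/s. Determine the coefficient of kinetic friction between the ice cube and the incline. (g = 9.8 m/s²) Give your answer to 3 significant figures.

μ_k = 0.523

The energy dissipated by friction is the PE lost minus the KE gained:
mgL sinθ = 6.2782 J; ½mv² = 3.2376 J
W_f = 6.2782 − 3.2376 = 3.041 J
μ_k = W_f/(mg cosθ · L) = 3.041/(0.2850 × 20.4) = 0.5230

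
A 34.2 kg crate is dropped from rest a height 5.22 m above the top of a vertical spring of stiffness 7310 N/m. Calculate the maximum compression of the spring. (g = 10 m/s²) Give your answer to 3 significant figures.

Measuring PE from the top of the relaxed spring, at max compression the crate has dropped H + x with zero KE, so:
mg(H + x) = ½kx²
½(7310)x² − (34.2)(10)x − (34.2)(10)(5.22) = 0
3655x² − 342.0x − 1785 = 0
x = [342.0 + √(116964 + 2.6100e+07)]/(2 × 3655) = 0.7472 m

x = 0.747 m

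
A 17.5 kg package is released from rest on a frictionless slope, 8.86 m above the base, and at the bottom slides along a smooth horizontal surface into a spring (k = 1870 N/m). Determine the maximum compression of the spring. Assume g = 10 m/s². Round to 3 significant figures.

Energy conservation (no friction) from release to max compression: mgh = ½kx²
x = √(2mgh/k) = √(2 × 17.5 × 10 × 8.86 / 1870) = 1.288 m

x = 1.29 m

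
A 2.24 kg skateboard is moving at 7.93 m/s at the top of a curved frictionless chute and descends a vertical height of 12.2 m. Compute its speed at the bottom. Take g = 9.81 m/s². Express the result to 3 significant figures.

Energy conservation between the two points: ½mv₀² + mgh = ½mv²
v² = v₀² + 2gh = (7.93)² + 2(9.81)(12.2) = 302.25
v = √302.25 = 17.39 m/s

v = 17.4 m/s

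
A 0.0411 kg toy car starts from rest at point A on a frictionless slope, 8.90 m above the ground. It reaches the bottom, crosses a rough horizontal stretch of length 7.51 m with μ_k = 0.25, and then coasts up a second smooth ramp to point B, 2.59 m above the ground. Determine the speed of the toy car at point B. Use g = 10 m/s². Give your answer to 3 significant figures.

Energy at A: mgh₁ = (0.0411)(10)(8.90) = 3.6579 J
Friction loss: W_f = μ_k mg d = 0.7717 J
At B: ½mv² + mgh₂ = mgh₁ − W_f
½mv² = 3.6579 − 0.7717 − 1.0645 = 1.8218 J
v = √(2 × 1.8218/0.0411) = 9.415 m/s

v = 9.42 m/s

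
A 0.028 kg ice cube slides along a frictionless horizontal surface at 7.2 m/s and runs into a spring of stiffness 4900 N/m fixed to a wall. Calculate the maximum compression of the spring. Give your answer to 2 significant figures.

At max compression the cube is momentarily at rest: ½mv² = ½kx²
x = v√(m/k) = 7.2 × √(0.028/4900) = 0.01721 m

x = 0.017 m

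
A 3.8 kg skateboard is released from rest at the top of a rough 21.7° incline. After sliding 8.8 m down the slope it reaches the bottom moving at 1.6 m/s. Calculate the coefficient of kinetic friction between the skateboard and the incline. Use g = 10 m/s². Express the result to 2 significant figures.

μ_k = 0.38

mgh = ½mv² + μ_k (mg cosθ) L, with h = L sinθ
mgL sinθ = 123.64 J; ½mv² = 4.8640 J
W_f = 123.64 − 4.8640 = 118.8 J
μ_k = W_f/(mg cosθ · L) = 118.8/(35.31 × 8.8) = 0.3823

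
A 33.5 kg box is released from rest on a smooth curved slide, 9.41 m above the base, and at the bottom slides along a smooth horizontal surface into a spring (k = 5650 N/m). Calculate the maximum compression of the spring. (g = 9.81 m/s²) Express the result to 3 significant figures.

x = 1.05 m

At max compression the box is momentarily at rest: mgh = ½kx²
x = √(2mgh/k) = √(2 × 33.5 × 9.81 × 9.41 / 5650) = 1.046 m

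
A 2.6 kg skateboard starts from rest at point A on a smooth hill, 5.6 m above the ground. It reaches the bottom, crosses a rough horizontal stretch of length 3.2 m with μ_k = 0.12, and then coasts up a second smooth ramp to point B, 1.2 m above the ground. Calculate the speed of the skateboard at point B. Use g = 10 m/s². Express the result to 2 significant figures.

v = 9.0 m/s

Energy at A: mgh₁ = (2.6)(10)(5.6) = 145.60 J
Friction loss: W_f = μ_k mg d = 9.984 J
At B: ½mv² + mgh₂ = mgh₁ − W_f
½mv² = 145.60 − 9.984 − 31.200 = 104.42 J
v = √(2 × 104.42/2.6) = 8.962 m/s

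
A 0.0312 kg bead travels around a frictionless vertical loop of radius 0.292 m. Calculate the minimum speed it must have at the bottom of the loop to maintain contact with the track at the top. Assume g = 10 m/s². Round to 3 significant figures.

v = 3.82 m/s

At the top: mg = mv_top²/r ⇒ v_top² = gr = 2.920 m²/s²
Energy from bottom to top (height 2r): ½mv_bot² = ½mv_top² + mg(2r)
v_bot² = gr + 4gr = 5gr = 14.60
v_bot = √(5gr) = 3.821 m/s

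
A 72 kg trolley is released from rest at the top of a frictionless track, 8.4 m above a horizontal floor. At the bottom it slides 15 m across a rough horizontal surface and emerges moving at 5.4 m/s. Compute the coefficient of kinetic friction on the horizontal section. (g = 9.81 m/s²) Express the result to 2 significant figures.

μ_k = 0.46

Energy bookkeeping (friction removes W_f = μ_k N d):
mgh = ½mv² + μ_k m g d
mgh = 5933.1 J; ½mv² = 1049.8 J
W_f = 5933.1 − 1049.8 = 4883 J
μ_k = W_f/(mg·d) = 4883/(706.3 × 15) = 0.4609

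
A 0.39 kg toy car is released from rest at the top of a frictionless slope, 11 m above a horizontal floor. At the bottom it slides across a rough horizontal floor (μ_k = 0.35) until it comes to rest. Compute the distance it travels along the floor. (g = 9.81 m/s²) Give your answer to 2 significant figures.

Energy at the top = energy at the end + work done against friction:
At rest all PE has been dissipated by friction: mgh = μ_k m g d
d = h/μ_k = 11/0.35 = 31.43 m

d = 31 m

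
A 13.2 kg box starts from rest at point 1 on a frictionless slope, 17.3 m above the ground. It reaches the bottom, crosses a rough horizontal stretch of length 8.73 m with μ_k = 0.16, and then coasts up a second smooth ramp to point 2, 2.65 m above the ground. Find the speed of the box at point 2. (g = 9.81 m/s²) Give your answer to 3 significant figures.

Energy at 1: mgh₁ = (13.2)(9.81)(17.3) = 2240.2 J
Friction loss: W_f = μ_k mg d = 180.9 J
At 2: ½mv² + mgh₂ = mgh₁ − W_f
½mv² = 2240.2 − 180.9 − 343.15 = 1716.2 J
v = √(2 × 1716.2/13.2) = 16.13 m/s

v = 16.1 m/s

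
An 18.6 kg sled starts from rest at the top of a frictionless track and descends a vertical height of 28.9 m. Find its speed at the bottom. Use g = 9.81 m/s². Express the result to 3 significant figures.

v = 23.8 m/s

Mechanical energy is conserved (no friction): mgh = ½mv²
The mass cancels from both sides.
v = √(2gh) = √(2 × 9.81 × 28.9) = √567.02 = 23.81 m/s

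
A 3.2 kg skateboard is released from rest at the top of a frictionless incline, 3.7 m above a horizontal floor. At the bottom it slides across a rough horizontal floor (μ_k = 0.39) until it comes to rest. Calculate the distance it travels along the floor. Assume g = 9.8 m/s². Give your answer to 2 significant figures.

d = 9.5 m

Energy bookkeeping (friction removes W_f = μ_k N d):
At rest all PE has been dissipated by friction: mgh = μ_k m g d
d = h/μ_k = 3.7/0.39 = 9.487 m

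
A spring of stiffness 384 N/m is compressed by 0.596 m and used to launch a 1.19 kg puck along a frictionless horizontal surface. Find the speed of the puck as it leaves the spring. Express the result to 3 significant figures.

v = 10.7 m/s

Conservation of energy: ½kx² = ½mv²
v = x√(k/m) = 0.596 × √(384/1.19) = 10.71 m/s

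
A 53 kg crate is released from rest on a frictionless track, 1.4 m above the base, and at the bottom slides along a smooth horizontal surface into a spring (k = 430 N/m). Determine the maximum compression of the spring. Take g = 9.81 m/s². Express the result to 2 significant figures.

x = 1.8 m

At max compression the crate is momentarily at rest: mgh = ½kx²
x = √(2mgh/k) = √(2 × 53 × 9.81 × 1.4 / 430) = 1.840 m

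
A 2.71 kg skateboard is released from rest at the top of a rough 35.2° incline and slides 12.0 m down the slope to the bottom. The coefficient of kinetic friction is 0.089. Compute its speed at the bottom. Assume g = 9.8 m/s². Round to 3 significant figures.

Energy: mgh = ½mv² + W_f, with h = L sinθ and W_f = μ_k (mg cosθ) L
mgh = mgL sinθ = (2.71)(9.8)(12.0)sin35.2° = 183.71 J
W_f = μ_k mg cosθ · L = (0.089)(2.71)(9.8)cos35.2°·12.0 = 23.18 J
½mv² = 183.71 − 23.18 = 160.53 J
v = √(2 × 160.53/2.71) = 10.88 m/s

v = 10.9 m/s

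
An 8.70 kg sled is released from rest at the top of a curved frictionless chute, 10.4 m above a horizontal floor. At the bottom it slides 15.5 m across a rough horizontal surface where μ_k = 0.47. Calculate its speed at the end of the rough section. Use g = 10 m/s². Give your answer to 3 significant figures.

v = 7.89 m/s

Applying the work–energy principle:
mgh = ½mv² + μ_k m g d
W_f = μ_k mg d = (0.47)(8.70)(10)(15.5) = 633.8 J
½mv² = mgh − W_f = 904.80 − 633.8 = 271.01 J
v = √(2 × 271.01/8.70) = 7.893 m/s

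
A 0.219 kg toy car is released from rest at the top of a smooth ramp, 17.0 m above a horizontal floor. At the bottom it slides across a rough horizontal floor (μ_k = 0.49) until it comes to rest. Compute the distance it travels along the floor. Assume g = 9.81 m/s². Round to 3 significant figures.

Applying the work–energy principle:
At rest all PE has been dissipated by friction: mgh = μ_k m g d
d = h/μ_k = 17.0/0.49 = 34.69 m

d = 34.7 m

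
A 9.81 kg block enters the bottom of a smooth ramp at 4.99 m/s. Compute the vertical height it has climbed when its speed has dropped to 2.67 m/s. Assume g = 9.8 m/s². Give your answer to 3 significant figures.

h = 0.907 m

Energy balance between the two points: ½mv₁² = ½mv₂² + mgh
h = (v₁² − v₂²)/(2g) = (4.99² − 2.67²)/(2 × 9.8) = 0.9067 m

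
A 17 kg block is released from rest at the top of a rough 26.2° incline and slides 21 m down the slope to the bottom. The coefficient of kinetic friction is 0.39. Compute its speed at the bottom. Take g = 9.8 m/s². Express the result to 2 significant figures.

v = 6.1 m/s

Energy: mgh = ½mv² + W_f, with h = L sinθ and W_f = μ_k (mg cosθ) L
mgh = mgL sinθ = (17)(9.8)(21)sin26.2° = 1544.7 J
W_f = μ_k mg cosθ · L = (0.39)(17)(9.8)cos26.2°·21 = 1224 J
½mv² = 1544.7 − 1224 = 320.38 J
v = √(2 × 320.38/17) = 6.139 m/s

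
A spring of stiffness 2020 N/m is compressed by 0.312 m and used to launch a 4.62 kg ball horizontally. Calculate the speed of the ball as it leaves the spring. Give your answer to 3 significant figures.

v = 6.52 m/s

Spring PE converts entirely to kinetic energy: ½kx² = ½mv²
v = x√(k/m) = 0.312 × √(2020/4.62) = 6.524 m/s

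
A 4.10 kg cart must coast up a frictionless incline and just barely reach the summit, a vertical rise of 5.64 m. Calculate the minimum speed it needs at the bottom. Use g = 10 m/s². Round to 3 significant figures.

At the top it is momentarily at rest, so all KE converts to PE: ½mv² = mgh
v = √(2gh) = √(2 × 10 × 5.64) = 10.62 m/s

v = 10.6 m/s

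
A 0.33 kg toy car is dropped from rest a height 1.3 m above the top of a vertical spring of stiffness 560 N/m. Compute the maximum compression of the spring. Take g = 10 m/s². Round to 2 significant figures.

x = 0.13 m

Measuring PE from the top of the relaxed spring, at max compression the car has dropped H + x with zero KE, so:
mg(H + x) = ½kx²
½(560)x² − (0.33)(10)x − (0.33)(10)(1.3) = 0
280.0x² − 3.300x − 4.290 = 0
x = [3.300 + √(10.89 + 4804.8)]/(2 × 280.0) = 0.1298 m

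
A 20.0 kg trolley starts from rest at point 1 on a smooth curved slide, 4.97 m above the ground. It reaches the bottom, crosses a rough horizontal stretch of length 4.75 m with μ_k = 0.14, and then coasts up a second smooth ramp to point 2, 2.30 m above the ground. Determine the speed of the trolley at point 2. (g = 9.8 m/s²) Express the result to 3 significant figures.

v = 6.27 m/s

Energy at 1: mgh₁ = (20.0)(9.8)(4.97) = 974.12 J
Friction loss: W_f = μ_k mg d = 130.3 J
At 2: ½mv² + mgh₂ = mgh₁ − W_f
½mv² = 974.12 − 130.3 − 450.80 = 392.98 J
v = √(2 × 392.98/20.0) = 6.269 m/s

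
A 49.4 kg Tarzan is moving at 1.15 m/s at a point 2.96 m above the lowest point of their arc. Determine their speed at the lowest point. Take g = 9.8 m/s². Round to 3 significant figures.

v = 7.70 m/s

Energy conservation between the two points: ½mv₀² + mgh = ½mv²
v² = v₀² + 2gh = (1.15)² + 2(9.8)(2.96) = 59.339
v = √59.339 = 7.703 m/s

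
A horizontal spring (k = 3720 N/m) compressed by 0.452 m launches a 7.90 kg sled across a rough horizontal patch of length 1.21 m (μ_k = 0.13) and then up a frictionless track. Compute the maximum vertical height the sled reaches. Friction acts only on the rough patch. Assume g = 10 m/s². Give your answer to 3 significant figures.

h = 4.65 m

Spring energy: E₀ = ½kx² = ½(3720)(0.452)² = 380.01 J
Friction: W_f = μ_k mg d = (0.13)(7.90)(10)(1.21) = 12.43 J
Energy at base of ramp: E = 380.01 − 12.43 = 367.58 J
At max height all remaining energy is PE: mgh = E ⇒ h = E/(mg) = 367.58/(7.90 × 10) = 4.653 m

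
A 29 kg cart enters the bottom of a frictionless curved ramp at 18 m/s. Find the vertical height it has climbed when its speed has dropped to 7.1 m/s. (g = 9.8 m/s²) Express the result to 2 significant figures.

h = 14 m

Energy balance between the two points: ½mv₁² = ½mv₂² + mgh
h = (v₁² − v₂²)/(2g) = (18² − 7.1²)/(2 × 9.8) = 13.96 m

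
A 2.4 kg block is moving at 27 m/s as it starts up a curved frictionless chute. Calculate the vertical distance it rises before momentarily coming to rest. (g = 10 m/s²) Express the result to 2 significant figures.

h = 36 m

Setting KE at the bottom equal to PE gained: ½mv² = mgh
h = v²/(2g) = 27²/(2 × 10) = 36.45 m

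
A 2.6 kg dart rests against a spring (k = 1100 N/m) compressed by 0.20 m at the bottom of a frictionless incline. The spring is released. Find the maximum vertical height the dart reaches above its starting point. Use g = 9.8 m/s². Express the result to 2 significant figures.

h = 0.86 m

At maximum height the dart is at rest, so ½kx² = mgh
h = kx²/(2mg) = (1100)(0.20)²/(2 × 2.6 × 9.8) = 0.8634 m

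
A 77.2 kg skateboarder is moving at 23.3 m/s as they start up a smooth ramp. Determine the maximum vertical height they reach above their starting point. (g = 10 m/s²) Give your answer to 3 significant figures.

By energy conservation, ½mv² = mgh
h = v²/(2g) = 23.3²/(2 × 10) = 27.14 m

h = 27.1 m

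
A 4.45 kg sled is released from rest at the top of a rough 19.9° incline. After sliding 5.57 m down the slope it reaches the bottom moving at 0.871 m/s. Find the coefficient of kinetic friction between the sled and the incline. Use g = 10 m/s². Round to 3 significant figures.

μ_k = 0.355

Energy balance down the incline: mg L sinθ − ½mv² = μ_k (mg cosθ) L
mgL sinθ = 84.368 J; ½mv² = 1.6880 J
W_f = 84.368 − 1.6880 = 82.68 J
μ_k = W_f/(mg cosθ · L) = 82.68/(41.84 × 5.57) = 0.3548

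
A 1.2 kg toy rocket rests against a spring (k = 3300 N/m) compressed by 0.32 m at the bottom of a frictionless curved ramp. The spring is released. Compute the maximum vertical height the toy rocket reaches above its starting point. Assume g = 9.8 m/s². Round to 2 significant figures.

All spring PE becomes gravitational PE at the highest point: ½kx² = mgh
h = kx²/(2mg) = (3300)(0.32)²/(2 × 1.2 × 9.8) = 14.37 m

h = 14 m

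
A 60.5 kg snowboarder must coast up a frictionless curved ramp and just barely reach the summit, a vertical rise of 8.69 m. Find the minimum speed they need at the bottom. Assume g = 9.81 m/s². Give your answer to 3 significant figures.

v = 13.1 m/s

At the top they are momentarily at rest, so all KE converts to PE: ½mv² = mgh
v = √(2gh) = √(2 × 9.81 × 8.69) = 13.06 m/s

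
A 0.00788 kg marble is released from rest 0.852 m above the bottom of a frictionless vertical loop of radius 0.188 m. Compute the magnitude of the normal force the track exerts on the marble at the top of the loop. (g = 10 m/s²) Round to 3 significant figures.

Energy from release to top (height 2r): mgh = ½mv_top² + mg(2r)
v_top² = 2g(h − 2r) = 2(10)(0.852 − 0.3760) = 9.5200 m²/s²
At the top, both N and weight point toward the centre: N + mg = mv_top²/r
N = m(v_top²/r − g) = 0.00788(9.5200/0.188 − 10) = 0.3202 N

N = 0.320 N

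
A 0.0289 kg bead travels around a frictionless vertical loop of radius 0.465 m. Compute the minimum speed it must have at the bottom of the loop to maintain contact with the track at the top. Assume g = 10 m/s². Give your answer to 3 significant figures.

At the top: mg = mv_top²/r ⇒ v_top² = gr = 4.650 m²/s²
Energy from bottom to top (height 2r): ½mv_bot² = ½mv_top² + mg(2r)
v_bot² = gr + 4gr = 5gr = 23.25
v_bot = √(5gr) = 4.822 m/s

v = 4.82 m/s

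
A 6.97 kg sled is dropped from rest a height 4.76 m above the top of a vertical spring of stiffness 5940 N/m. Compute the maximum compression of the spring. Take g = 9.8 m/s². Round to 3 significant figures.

x = 0.343 m

Let x be the compression. The total drop is H + x, and the sled is instantaneously at rest at max compression, so energy conservation gives:
mg(H + x) = ½kx²
½(5940)x² − (6.97)(9.8)x − (6.97)(9.8)(4.76) = 0
2970x² − 68.31x − 325.1 = 0
x = [68.31 + √(4666 + 3.8626e+06)]/(2 × 2970) = 0.3426 m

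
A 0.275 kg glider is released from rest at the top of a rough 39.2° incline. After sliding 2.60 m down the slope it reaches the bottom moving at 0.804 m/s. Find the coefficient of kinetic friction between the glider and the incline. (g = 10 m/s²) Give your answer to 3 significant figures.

Energy balance down the incline: mg L sinθ − ½mv² = μ_k (mg cosθ) L
mgL sinθ = 4.5190 J; ½mv² = 0.088882 J
W_f = 4.5190 − 0.088882 = 4.430 J
μ_k = W_f/(mg cosθ · L) = 4.430/(2.131 × 2.60) = 0.7995

μ_k = 0.800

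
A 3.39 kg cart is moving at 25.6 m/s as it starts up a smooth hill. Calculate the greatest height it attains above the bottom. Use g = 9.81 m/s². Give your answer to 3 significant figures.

h = 33.4 m

By energy conservation, ½mv² = mgh
h = v²/(2g) = 25.6²/(2 × 9.81) = 33.40 m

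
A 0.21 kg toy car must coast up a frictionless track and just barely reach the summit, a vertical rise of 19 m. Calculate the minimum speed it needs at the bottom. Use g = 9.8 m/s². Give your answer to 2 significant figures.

At the top it is momentarily at rest, so all KE converts to PE: ½mv² = mgh
v = √(2gh) = √(2 × 9.8 × 19) = 19.30 m/s

v = 19 m/s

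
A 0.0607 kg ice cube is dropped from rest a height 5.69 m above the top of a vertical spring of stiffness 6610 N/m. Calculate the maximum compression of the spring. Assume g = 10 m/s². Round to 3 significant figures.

x = 0.0324 m

Let x be the compression. The total drop is H + x, and the cube is instantaneously at rest at max compression, so energy conservation gives:
mg(H + x) = ½kx²
½(6610)x² − (0.0607)(10)x − (0.0607)(10)(5.69) = 0
3305x² − 0.6070x − 3.454 = 0
x = [0.6070 + √(0.3684 + 45660)]/(2 × 3305) = 0.03242 m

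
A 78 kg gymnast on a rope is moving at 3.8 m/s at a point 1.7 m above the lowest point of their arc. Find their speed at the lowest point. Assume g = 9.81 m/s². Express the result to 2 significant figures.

Equating total energy at the two states: ½mv₀² + mgh = ½mv²
v² = v₀² + 2gh = (3.8)² + 2(9.81)(1.7) = 47.794
v = √47.794 = 6.913 m/s

v = 6.9 m/s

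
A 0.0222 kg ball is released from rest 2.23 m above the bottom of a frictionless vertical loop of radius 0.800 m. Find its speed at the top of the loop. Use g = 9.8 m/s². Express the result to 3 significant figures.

v = 3.51 m/s

Energy conservation: mgh = ½mv_top² + mg(2r)
v_top² = 2g(h − 2r) = 2(9.8)(2.23 − 1.600) = 12.35
v_top = 3.514 m/s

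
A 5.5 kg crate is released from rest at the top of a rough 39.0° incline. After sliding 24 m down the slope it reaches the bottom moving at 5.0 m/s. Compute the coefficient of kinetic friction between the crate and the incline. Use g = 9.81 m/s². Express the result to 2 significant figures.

The energy dissipated by friction is the PE lost minus the KE gained:
mgL sinθ = 814.92 J; ½mv² = 68.750 J
W_f = 814.92 − 68.750 = 746.2 J
μ_k = W_f/(mg cosθ · L) = 746.2/(41.93 × 24) = 0.7415

μ_k = 0.74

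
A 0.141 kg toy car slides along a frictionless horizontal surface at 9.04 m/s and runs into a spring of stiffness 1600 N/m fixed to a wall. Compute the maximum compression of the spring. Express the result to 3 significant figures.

x = 0.0849 m

All KE is stored as spring PE at maximum compression: ½mv² = ½kx²
x = v√(m/k) = 9.04 × √(0.141/1600) = 0.08486 m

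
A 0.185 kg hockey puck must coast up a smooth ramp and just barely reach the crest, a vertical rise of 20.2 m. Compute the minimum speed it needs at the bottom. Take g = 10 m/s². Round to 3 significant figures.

v = 20.1 m/s

At the top it is momentarily at rest, so all KE converts to PE: ½mv² = mgh
v = √(2gh) = √(2 × 10 × 20.2) = 20.10 m/s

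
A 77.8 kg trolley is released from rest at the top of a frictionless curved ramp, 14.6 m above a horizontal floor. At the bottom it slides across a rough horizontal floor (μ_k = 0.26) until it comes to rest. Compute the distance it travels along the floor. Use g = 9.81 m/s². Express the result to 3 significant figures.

d = 56.2 m

Applying the work–energy principle:
At rest all PE has been dissipated by friction: mgh = μ_k m g d
d = h/μ_k = 14.6/0.26 = 56.15 m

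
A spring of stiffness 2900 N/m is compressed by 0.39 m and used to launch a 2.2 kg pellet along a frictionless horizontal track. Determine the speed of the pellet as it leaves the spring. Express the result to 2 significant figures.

The pellet leaves the spring when the spring is at natural length, so ½kx² = ½mv²
v = x√(k/m) = 0.39 × √(2900/2.2) = 14.16 m/s

v = 14 m/s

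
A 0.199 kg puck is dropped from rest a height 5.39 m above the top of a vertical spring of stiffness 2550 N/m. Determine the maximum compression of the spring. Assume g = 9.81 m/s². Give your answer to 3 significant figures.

x = 0.0916 m

Let x be the compression. The total drop is H + x, and the puck is instantaneously at rest at max compression, so energy conservation gives:
mg(H + x) = ½kx²
½(2550)x² − (0.199)(9.81)x − (0.199)(9.81)(5.39) = 0
1275x² − 1.952x − 10.52 = 0
x = [1.952 + √(3.811 + 53664)]/(2 × 1275) = 0.09161 m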